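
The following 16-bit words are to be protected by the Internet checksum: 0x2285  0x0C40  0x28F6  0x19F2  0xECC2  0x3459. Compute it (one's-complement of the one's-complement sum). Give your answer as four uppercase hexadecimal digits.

One's-complement addition (fold any carry out of bit 15 back into bit 0):
  0x2285 + 0x0C40 = 0x02EC5
  0x2EC5 + 0x28F6 = 0x057BB
  0x57BB + 0x19F2 = 0x071AD
  0x71AD + 0xECC2 = 0x15E6F → wrap carry → 0x5E70
  0x5E70 + 0x3459 = 0x092C9
One's-complement sum = 0x92C9.
Checksum = ~0x92C9 & 0xFFFF = 0x6D36.

6D36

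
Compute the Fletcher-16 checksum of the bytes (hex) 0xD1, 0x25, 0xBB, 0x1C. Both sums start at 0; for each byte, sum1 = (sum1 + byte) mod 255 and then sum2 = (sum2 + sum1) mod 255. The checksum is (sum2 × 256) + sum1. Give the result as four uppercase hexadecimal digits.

4ACE

Running sums (mod 255):
  after byte 0 (0xD1): sum1=209, sum2=209
  after byte 1 (0x25): sum1=246, sum2=200
  after byte 2 (0xBB): sum1=178, sum2=123
  after byte 3 (0x1C): sum1=206, sum2=74
Checksum = sum2·256 + sum1 = 74·256 + 206 = 19150 = 0x4ACE.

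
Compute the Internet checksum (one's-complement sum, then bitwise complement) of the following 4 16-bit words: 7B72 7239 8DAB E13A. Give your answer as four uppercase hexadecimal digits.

A36D

One's-complement addition (fold any carry out of bit 15 back into bit 0):
  0x7B72 + 0x7239 = 0x0EDAB
  0xEDAB + 0x8DAB = 0x17B56 → wrap carry → 0x7B57
  0x7B57 + 0xE13A = 0x15C91 → wrap carry → 0x5C92
One's-complement sum = 0x5C92.
Checksum = ~0x5C92 & 0xFFFF = 0xA36D.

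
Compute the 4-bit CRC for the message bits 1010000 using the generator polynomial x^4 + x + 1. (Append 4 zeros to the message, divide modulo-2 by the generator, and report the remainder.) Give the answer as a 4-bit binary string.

0010

Append 4 zeros: 10100000000. Divide by 10011 (XOR where the leading bit is 1):
  pos 0: 10100 XOR 10011 = 00111
  pos 2: 11100 XOR 10011 = 01111
  pos 3: 11110 XOR 10011 = 01101
  pos 4: 11010 XOR 10011 = 01001
  pos 5: 10010 XOR 10011 = 00001
Remainder (last 4 bits) = 0010. This is the CRC / FCS.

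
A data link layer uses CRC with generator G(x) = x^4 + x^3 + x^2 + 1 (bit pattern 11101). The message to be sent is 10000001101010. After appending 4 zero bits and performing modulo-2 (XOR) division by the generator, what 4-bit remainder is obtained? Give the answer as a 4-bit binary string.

Append 4 zeros: 100000011010100000. Divide by 11101 (XOR where the leading bit is 1):
  pos 0: 10000 XOR 11101 = 01101
  pos 1: 11010 XOR 11101 = 00111
  pos 3: 11101 XOR 11101 = 00000
  pos 8: 10101 XOR 11101 = 01000
  pos 9: 10000 XOR 11101 = 01101
  pos 10: 11010 XOR 11101 = 00111
  pos 12: 11100 XOR 11101 = 00001
Remainder (last 4 bits) = 0010. This is the CRC / FCS.

0010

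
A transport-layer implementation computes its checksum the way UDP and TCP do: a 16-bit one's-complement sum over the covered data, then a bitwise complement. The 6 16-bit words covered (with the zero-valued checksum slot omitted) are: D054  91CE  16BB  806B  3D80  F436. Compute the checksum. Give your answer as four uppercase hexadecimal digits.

D4FE

One's-complement addition (fold any carry out of bit 15 back into bit 0):
  0xD054 + 0x91CE = 0x16222 → wrap carry → 0x6223
  0x6223 + 0x16BB = 0x078DE
  0x78DE + 0x806B = 0x0F949
  0xF949 + 0x3D80 = 0x136C9 → wrap carry → 0x36CA
  0x36CA + 0xF436 = 0x12B00 → wrap carry → 0x2B01
One's-complement sum = 0x2B01.
Checksum = ~0x2B01 & 0xFFFF = 0xD4FE.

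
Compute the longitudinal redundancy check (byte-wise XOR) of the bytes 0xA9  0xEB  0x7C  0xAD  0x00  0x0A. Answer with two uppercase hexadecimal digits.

XOR the bytes together:
  start with 0xA9
  0xA9 ⊕ 0xEB = 0x42
  0x42 ⊕ 0x7C = 0x3E
  0x3E ⊕ 0xAD = 0x93
  0x93 ⊕ 0x00 = 0x93
  0x93 ⊕ 0x0A = 0x99

99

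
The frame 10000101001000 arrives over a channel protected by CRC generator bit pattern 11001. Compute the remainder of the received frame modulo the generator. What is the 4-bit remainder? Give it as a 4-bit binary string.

1111

Modulo-2 division of 10000101001000 by 11001:
  pos 0: 10000 XOR 11001 = 01001
  pos 1: 10011 XOR 11001 = 01010
  pos 2: 10100 XOR 11001 = 01101
  pos 3: 11011 XOR 11001 = 00010
  pos 6: 10001 XOR 11001 = 01000
  pos 7: 10000 XOR 11001 = 01001
  pos 8: 10010 XOR 11001 = 01011
  pos 9: 10110 XOR 11001 = 01111
Remainder = 1111 (nonzero — an error is detected).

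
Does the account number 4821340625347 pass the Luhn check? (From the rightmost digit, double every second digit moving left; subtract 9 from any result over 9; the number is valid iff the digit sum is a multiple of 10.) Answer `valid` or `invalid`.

valid

From the right, keep odd positions and double even positions (subtract 9 from any doubled value over 9):
  doubled (positions 2,4,...): 8 1 3 8 2 7 → sum 29
  kept (positions 1,3,...): 7 3 2 0 3 2 4 → sum 21
Total = 50.
50 mod 10 = 0, so the number is valid.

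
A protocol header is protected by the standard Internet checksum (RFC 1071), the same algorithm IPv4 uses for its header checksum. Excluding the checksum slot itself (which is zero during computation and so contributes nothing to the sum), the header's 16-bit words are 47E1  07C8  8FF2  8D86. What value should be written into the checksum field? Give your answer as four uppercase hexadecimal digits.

92DD

One's-complement addition (fold any carry out of bit 15 back into bit 0):
  0x47E1 + 0x07C8 = 0x04FA9
  0x4FA9 + 0x8FF2 = 0x0DF9B
  0xDF9B + 0x8D86 = 0x16D21 → wrap carry → 0x6D22
One's-complement sum = 0x6D22.
Checksum = ~0x6D22 & 0xFFFF = 0x92DD.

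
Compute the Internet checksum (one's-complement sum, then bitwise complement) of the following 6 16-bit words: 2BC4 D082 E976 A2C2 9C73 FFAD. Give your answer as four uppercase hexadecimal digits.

DB5D

One's-complement addition (fold any carry out of bit 15 back into bit 0):
  0x2BC4 + 0xD082 = 0x0FC46
  0xFC46 + 0xE976 = 0x1E5BC → wrap carry → 0xE5BD
  0xE5BD + 0xA2C2 = 0x1887F → wrap carry → 0x8880
  0x8880 + 0x9C73 = 0x124F3 → wrap carry → 0x24F4
  0x24F4 + 0xFFAD = 0x124A1 → wrap carry → 0x24A2
One's-complement sum = 0x24A2.
Checksum = ~0x24A2 & 0xFFFF = 0xDB5D.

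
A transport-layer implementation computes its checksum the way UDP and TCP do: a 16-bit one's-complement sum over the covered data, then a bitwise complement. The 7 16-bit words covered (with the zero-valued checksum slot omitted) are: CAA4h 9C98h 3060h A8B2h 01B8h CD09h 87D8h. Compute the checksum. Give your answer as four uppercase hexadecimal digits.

6915

One's-complement addition (fold any carry out of bit 15 back into bit 0):
  0xCAA4 + 0x9C98 = 0x1673C → wrap carry → 0x673D
  0x673D + 0x3060 = 0x0979D
  0x979D + 0xA8B2 = 0x1404F → wrap carry → 0x4050
  0x4050 + 0x01B8 = 0x04208
  0x4208 + 0xCD09 = 0x10F11 → wrap carry → 0x0F12
  0x0F12 + 0x87D8 = 0x096EA
One's-complement sum = 0x96EA.
Checksum = ~0x96EA & 0xFFFF = 0x6915.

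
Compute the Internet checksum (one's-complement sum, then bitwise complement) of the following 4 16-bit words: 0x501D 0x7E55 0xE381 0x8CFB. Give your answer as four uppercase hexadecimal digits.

C10F

One's-complement addition (fold any carry out of bit 15 back into bit 0):
  0x501D + 0x7E55 = 0x0CE72
  0xCE72 + 0xE381 = 0x1B1F3 → wrap carry → 0xB1F4
  0xB1F4 + 0x8CFB = 0x13EEF → wrap carry → 0x3EF0
One's-complement sum = 0x3EF0.
Checksum = ~0x3EF0 & 0xFFFF = 0xC10F.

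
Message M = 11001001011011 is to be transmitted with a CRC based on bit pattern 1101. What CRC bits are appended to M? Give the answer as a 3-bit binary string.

100

Append 3 zeros: 11001001011011000. Divide by 1101 (XOR where the leading bit is 1):
  pos 0: 1100 XOR 1101 = 0001
  pos 3: 1100 XOR 1101 = 0001
  pos 6: 1101 XOR 1101 = 0000
  pos 10: 1011 XOR 1101 = 0110
  pos 11: 1100 XOR 1101 = 0001
Remainder (last 3 bits) = 100. This is the CRC / FCS.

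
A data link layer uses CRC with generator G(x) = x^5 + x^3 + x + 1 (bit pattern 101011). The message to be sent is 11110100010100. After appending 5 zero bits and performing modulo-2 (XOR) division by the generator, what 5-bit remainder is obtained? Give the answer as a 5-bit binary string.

Append 5 zeros: 1111010001010000000. Divide by 101011 (XOR where the leading bit is 1):
  pos 0: 111101 XOR 101011 = 010110
  pos 1: 101100 XOR 101011 = 000111
  pos 4: 111001 XOR 101011 = 010010
  pos 5: 100100 XOR 101011 = 001111
  pos 7: 111110 XOR 101011 = 010101
  pos 8: 101010 XOR 101011 = 000001
  pos 13: 100000 XOR 101011 = 001011
Remainder (last 5 bits) = 01011. This is the CRC / FCS.

01011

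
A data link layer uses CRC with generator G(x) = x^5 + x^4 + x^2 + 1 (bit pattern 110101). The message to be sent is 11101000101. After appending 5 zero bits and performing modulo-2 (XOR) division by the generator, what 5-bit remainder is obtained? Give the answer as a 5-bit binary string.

00110

Append 5 zeros: 1110100010100000. Divide by 110101 (XOR where the leading bit is 1):
  pos 0: 111010 XOR 110101 = 001111
  pos 2: 111100 XOR 110101 = 001001
  pos 4: 100110 XOR 110101 = 010011
  pos 5: 100111 XOR 110101 = 010010
  pos 6: 100100 XOR 110101 = 010001
  pos 7: 100010 XOR 110101 = 010111
  pos 8: 101110 XOR 110101 = 011011
  pos 9: 110110 XOR 110101 = 000011
Remainder (last 5 bits) = 00110. This is the CRC / FCS.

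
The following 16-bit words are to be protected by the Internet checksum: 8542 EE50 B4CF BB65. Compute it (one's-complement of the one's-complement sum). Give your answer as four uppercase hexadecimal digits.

One's-complement addition (fold any carry out of bit 15 back into bit 0):
  0x8542 + 0xEE50 = 0x17392 → wrap carry → 0x7393
  0x7393 + 0xB4CF = 0x12862 → wrap carry → 0x2863
  0x2863 + 0xBB65 = 0x0E3C8
One's-complement sum = 0xE3C8.
Checksum = ~0xE3C8 & 0xFFFF = 0x1C37.

1C37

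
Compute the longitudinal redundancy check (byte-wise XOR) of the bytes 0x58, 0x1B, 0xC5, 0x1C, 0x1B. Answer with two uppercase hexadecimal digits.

81

XOR the bytes together:
  start with 0x58
  0x58 ⊕ 0x1B = 0x43
  0x43 ⊕ 0xC5 = 0x86
  0x86 ⊕ 0x1C = 0x9A
  0x9A ⊕ 0x1B = 0x81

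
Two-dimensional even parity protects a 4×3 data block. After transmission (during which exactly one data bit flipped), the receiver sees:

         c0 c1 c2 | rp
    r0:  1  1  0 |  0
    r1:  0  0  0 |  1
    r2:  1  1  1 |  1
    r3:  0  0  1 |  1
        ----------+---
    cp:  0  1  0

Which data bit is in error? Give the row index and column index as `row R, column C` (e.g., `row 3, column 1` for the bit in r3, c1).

Recompute each row's even parity and compare to rp:
  r0: data parity 0, sent rp 0 → ok
  r1: data parity 0, sent rp 1 → mismatch
  r2: data parity 1, sent rp 1 → ok
  r3: data parity 1, sent rp 1 → ok
Recompute each column's even parity and compare to cp:
  c0: data parity 0, sent cp 0 → ok
  c1: data parity 0, sent cp 1 → mismatch
  c2: data parity 0, sent cp 0 → ok
Exactly one row (r1) and one column (c1) fail → the flipped bit is at their intersection.

row 1, column 1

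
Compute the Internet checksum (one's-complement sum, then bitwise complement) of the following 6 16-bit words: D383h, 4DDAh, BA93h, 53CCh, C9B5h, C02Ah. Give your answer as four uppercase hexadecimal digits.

4661

One's-complement addition (fold any carry out of bit 15 back into bit 0):
  0xD383 + 0x4DDA = 0x1215D → wrap carry → 0x215E
  0x215E + 0xBA93 = 0x0DBF1
  0xDBF1 + 0x53CC = 0x12FBD → wrap carry → 0x2FBE
  0x2FBE + 0xC9B5 = 0x0F973
  0xF973 + 0xC02A = 0x1B99D → wrap carry → 0xB99E
One's-complement sum = 0xB99E.
Checksum = ~0xB99E & 0xFFFF = 0x4661.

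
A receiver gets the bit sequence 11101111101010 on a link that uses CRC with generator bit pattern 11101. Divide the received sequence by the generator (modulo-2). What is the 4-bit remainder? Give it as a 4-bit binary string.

0000

Modulo-2 division of 11101111101010 by 11101:
  pos 0: 11101 XOR 11101 = 00000
  pos 5: 11110 XOR 11101 = 00011
  pos 8: 11101 XOR 11101 = 00000
Remainder = 0000 (zero — the frame passes the CRC check).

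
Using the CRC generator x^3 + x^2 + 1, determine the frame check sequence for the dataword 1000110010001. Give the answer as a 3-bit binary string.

100

Append 3 zeros: 1000110010001000. Divide by 1101 (XOR where the leading bit is 1):
  pos 0: 1000 XOR 1101 = 0101
  pos 1: 1011 XOR 1101 = 0110
  pos 2: 1101 XOR 1101 = 0000
  pos 8: 1000 XOR 1101 = 0101
  pos 9: 1011 XOR 1101 = 0110
  pos 10: 1100 XOR 1101 = 0001
Remainder (last 3 bits) = 100. This is the CRC / FCS.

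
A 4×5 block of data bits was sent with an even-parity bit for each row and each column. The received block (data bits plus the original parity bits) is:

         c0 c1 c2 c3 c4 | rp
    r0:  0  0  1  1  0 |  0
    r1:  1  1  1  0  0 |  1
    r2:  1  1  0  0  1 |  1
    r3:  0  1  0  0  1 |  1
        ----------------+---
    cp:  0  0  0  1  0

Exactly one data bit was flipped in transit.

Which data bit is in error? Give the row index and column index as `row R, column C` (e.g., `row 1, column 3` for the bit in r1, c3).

row 3, column 1

Recompute each row's even parity and compare to rp:
  r0: data parity 0, sent rp 0 → ok
  r1: data parity 1, sent rp 1 → ok
  r2: data parity 1, sent rp 1 → ok
  r3: data parity 0, sent rp 1 → mismatch
Recompute each column's even parity and compare to cp:
  c0: data parity 0, sent cp 0 → ok
  c1: data parity 1, sent cp 0 → mismatch
  c2: data parity 0, sent cp 0 → ok
  c3: data parity 1, sent cp 1 → ok
  c4: data parity 0, sent cp 0 → ok
Exactly one row (r3) and one column (c1) fail → the flipped bit is at their intersection.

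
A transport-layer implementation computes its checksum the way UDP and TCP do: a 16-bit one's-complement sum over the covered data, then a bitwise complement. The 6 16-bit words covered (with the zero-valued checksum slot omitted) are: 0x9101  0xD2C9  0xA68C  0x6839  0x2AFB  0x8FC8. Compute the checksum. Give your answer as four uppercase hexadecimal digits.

D2AA

One's-complement addition (fold any carry out of bit 15 back into bit 0):
  0x9101 + 0xD2C9 = 0x163CA → wrap carry → 0x63CB
  0x63CB + 0xA68C = 0x10A57 → wrap carry → 0x0A58
  0x0A58 + 0x6839 = 0x07291
  0x7291 + 0x2AFB = 0x09D8C
  0x9D8C + 0x8FC8 = 0x12D54 → wrap carry → 0x2D55
One's-complement sum = 0x2D55.
Checksum = ~0x2D55 & 0xFFFF = 0xD2AA.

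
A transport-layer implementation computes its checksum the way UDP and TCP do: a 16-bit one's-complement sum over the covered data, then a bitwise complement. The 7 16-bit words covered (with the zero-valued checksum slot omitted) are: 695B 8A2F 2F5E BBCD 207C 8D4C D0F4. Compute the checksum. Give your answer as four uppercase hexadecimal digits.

A28B

One's-complement addition (fold any carry out of bit 15 back into bit 0):
  0x695B + 0x8A2F = 0x0F38A
  0xF38A + 0x2F5E = 0x122E8 → wrap carry → 0x22E9
  0x22E9 + 0xBBCD = 0x0DEB6
  0xDEB6 + 0x207C = 0x0FF32
  0xFF32 + 0x8D4C = 0x18C7E → wrap carry → 0x8C7F
  0x8C7F + 0xD0F4 = 0x15D73 → wrap carry → 0x5D74
One's-complement sum = 0x5D74.
Checksum = ~0x5D74 & 0xFFFF = 0xA28B.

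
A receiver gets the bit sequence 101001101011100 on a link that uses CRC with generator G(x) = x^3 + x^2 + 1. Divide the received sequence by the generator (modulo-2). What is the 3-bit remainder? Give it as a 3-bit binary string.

Modulo-2 division of 101001101011100 by 1101:
  pos 0: 1010 XOR 1101 = 0111
  pos 1: 1110 XOR 1101 = 0011
  pos 3: 1111 XOR 1101 = 0010
  pos 5: 1001 XOR 1101 = 0100
  pos 6: 1000 XOR 1101 = 0101
  pos 7: 1011 XOR 1101 = 0110
  pos 8: 1101 XOR 1101 = 0000
Remainder = 100 (nonzero — an error is detected).

100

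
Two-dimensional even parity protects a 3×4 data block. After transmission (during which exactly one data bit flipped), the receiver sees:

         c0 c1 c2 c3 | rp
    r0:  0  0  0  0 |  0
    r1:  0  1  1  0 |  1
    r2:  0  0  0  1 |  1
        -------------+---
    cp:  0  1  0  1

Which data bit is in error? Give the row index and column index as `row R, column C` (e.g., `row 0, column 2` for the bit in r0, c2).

row 1, column 2

Recompute each row's even parity and compare to rp:
  r0: data parity 0, sent rp 0 → ok
  r1: data parity 0, sent rp 1 → mismatch
  r2: data parity 1, sent rp 1 → ok
Recompute each column's even parity and compare to cp:
  c0: data parity 0, sent cp 0 → ok
  c1: data parity 1, sent cp 1 → ok
  c2: data parity 1, sent cp 0 → mismatch
  c3: data parity 1, sent cp 1 → ok
Exactly one row (r1) and one column (c2) fail → the flipped bit is at their intersection.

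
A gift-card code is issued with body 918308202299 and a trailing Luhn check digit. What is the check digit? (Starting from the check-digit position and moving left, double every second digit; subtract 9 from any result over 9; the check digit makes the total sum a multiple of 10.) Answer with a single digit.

Partial digits right→left: 9 9 2 2 0 2 8 0 3 8 1 9
Double every second digit counting from the check-digit position (so the 1st, 3rd, 5th, ... of the partial from the right).
  doubled (with −9 where >9): 9 4 0 7 6 2 → sum 28
  kept as-is: 9 2 2 0 8 9 → sum 30
Total = 28 + 30 = 58.
Check digit = (10 − (58 mod 10)) mod 10 = 2.

2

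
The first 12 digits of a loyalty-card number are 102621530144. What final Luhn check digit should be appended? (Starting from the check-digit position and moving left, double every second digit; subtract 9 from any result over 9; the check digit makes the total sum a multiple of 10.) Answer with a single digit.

5

Partial digits right→left: 4 4 1 0 3 5 1 2 6 2 0 1
Double every second digit counting from the check-digit position (so the 1st, 3rd, 5th, ... of the partial from the right).
  doubled (with −9 where >9): 8 2 6 2 3 0 → sum 21
  kept as-is: 4 0 5 2 2 1 → sum 14
Total = 21 + 14 = 35.
Check digit = (10 − (35 mod 10)) mod 10 = 5.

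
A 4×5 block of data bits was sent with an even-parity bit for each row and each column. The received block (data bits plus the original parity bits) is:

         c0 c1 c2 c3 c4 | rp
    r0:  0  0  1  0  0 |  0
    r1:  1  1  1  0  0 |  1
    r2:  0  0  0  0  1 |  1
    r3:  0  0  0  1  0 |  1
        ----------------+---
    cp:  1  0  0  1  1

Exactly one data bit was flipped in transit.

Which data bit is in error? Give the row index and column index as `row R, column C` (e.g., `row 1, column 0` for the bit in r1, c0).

Recompute each row's even parity and compare to rp:
  r0: data parity 1, sent rp 0 → mismatch
  r1: data parity 1, sent rp 1 → ok
  r2: data parity 1, sent rp 1 → ok
  r3: data parity 1, sent rp 1 → ok
Recompute each column's even parity and compare to cp:
  c0: data parity 1, sent cp 1 → ok
  c1: data parity 1, sent cp 0 → mismatch
  c2: data parity 0, sent cp 0 → ok
  c3: data parity 1, sent cp 1 → ok
  c4: data parity 1, sent cp 1 → ok
Exactly one row (r0) and one column (c1) fail → the flipped bit is at their intersection.

row 0, column 1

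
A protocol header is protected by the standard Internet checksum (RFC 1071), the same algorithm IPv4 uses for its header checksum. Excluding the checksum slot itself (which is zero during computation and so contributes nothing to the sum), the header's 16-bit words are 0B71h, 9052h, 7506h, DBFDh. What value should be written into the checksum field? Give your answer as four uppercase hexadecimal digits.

One's-complement addition (fold any carry out of bit 15 back into bit 0):
  0x0B71 + 0x9052 = 0x09BC3
  0x9BC3 + 0x7506 = 0x110C9 → wrap carry → 0x10CA
  0x10CA + 0xDBFD = 0x0ECC7
One's-complement sum = 0xECC7.
Checksum = ~0xECC7 & 0xFFFF = 0x1338.

1338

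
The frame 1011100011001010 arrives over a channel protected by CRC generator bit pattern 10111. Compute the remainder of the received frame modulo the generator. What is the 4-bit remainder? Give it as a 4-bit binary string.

0000

Modulo-2 division of 1011100011001010 by 10111:
  pos 0: 10111 XOR 10111 = 00000
  pos 8: 11001 XOR 10111 = 01110
  pos 9: 11100 XOR 10111 = 01011
  pos 10: 10111 XOR 10111 = 00000
Remainder = 0000 (zero — the frame passes the CRC check).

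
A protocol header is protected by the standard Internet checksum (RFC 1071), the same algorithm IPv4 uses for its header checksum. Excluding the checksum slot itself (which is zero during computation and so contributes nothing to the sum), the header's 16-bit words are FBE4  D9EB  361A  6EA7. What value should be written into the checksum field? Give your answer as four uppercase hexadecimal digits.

One's-complement addition (fold any carry out of bit 15 back into bit 0):
  0xFBE4 + 0xD9EB = 0x1D5CF → wrap carry → 0xD5D0
  0xD5D0 + 0x361A = 0x10BEA → wrap carry → 0x0BEB
  0x0BEB + 0x6EA7 = 0x07A92
One's-complement sum = 0x7A92.
Checksum = ~0x7A92 & 0xFFFF = 0x856D.

856D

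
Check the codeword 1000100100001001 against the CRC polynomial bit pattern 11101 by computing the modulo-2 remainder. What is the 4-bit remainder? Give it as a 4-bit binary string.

Modulo-2 division of 1000100100001001 by 11101:
  pos 0: 10001 XOR 11101 = 01100
  pos 1: 11000 XOR 11101 = 00101
  pos 3: 10101 XOR 11101 = 01000
  pos 4: 10000 XOR 11101 = 01101
  pos 5: 11010 XOR 11101 = 00111
  pos 7: 11100 XOR 11101 = 00001
  pos 11: 11001 XOR 11101 = 00100
Remainder = 0100 (nonzero — an error is detected).

0100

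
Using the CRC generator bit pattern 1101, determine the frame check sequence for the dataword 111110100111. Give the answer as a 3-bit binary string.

Append 3 zeros: 111110100111000. Divide by 1101 (XOR where the leading bit is 1):
  pos 0: 1111 XOR 1101 = 0010
  pos 2: 1010 XOR 1101 = 0111
  pos 3: 1111 XOR 1101 = 0010
  pos 5: 1000 XOR 1101 = 0101
  pos 6: 1011 XOR 1101 = 0110
  pos 7: 1101 XOR 1101 = 0000
  pos 11: 1000 XOR 1101 = 0101
Remainder (last 3 bits) = 101. This is the CRC / FCS.

101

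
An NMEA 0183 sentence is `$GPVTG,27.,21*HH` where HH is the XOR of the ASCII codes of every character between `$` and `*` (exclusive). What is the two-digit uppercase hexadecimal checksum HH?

7A

XOR the ASCII codes of the payload characters:
  'G' = 0x47 → acc = 0x47
  'P' = 0x50 → acc = 0x17
  'V' = 0x56 → acc = 0x41
  'T' = 0x54 → acc = 0x15
  'G' = 0x47 → acc = 0x52
  ',' = 0x2C → acc = 0x7E
  '2' = 0x32 → acc = 0x4C
  '7' = 0x37 → acc = 0x7B
  '.' = 0x2E → acc = 0x55
  ',' = 0x2C → acc = 0x79
  '2' = 0x32 → acc = 0x4B
  '1' = 0x31 → acc = 0x7A
Checksum = 0x7A.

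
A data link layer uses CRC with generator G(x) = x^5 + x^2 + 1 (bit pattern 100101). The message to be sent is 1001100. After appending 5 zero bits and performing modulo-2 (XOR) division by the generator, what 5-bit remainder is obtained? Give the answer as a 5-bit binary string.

11110

Append 5 zeros: 100110000000. Divide by 100101 (XOR where the leading bit is 1):
  pos 0: 100110 XOR 100101 = 000011
  pos 4: 110000 XOR 100101 = 010101
  pos 5: 101010 XOR 100101 = 001111
Remainder (last 5 bits) = 11110. This is the CRC / FCS.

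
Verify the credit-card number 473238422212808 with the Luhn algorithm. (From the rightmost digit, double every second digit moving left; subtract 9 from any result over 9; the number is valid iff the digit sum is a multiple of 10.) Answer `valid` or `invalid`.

From the right, keep odd positions and double even positions (subtract 9 from any doubled value over 9):
  doubled (positions 2,4,...): 0 4 4 4 7 4 5 → sum 28
  kept (positions 1,3,...): 8 8 1 2 4 3 3 4 → sum 33
Total = 61.
61 mod 10 = 1, so the number is invalid.

invalid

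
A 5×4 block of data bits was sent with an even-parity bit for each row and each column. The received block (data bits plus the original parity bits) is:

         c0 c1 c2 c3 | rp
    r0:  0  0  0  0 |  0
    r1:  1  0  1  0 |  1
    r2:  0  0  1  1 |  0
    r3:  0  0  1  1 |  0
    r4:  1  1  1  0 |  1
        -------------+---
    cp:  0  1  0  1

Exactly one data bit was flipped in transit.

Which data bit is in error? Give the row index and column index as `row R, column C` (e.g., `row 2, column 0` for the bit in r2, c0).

Recompute each row's even parity and compare to rp:
  r0: data parity 0, sent rp 0 → ok
  r1: data parity 0, sent rp 1 → mismatch
  r2: data parity 0, sent rp 0 → ok
  r3: data parity 0, sent rp 0 → ok
  r4: data parity 1, sent rp 1 → ok
Recompute each column's even parity and compare to cp:
  c0: data parity 0, sent cp 0 → ok
  c1: data parity 1, sent cp 1 → ok
  c2: data parity 0, sent cp 0 → ok
  c3: data parity 0, sent cp 1 → mismatch
Exactly one row (r1) and one column (c3) fail → the flipped bit is at their intersection.

row 1, column 3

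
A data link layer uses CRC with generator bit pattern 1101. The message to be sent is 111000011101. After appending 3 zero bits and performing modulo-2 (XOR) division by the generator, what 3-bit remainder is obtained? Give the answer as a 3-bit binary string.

101

Append 3 zeros: 111000011101000. Divide by 1101 (XOR where the leading bit is 1):
  pos 0: 1110 XOR 1101 = 0011
  pos 2: 1100 XOR 1101 = 0001
  pos 5: 1011 XOR 1101 = 0110
  pos 6: 1101 XOR 1101 = 0000
  pos 11: 1000 XOR 1101 = 0101
Remainder (last 3 bits) = 101. This is the CRC / FCS.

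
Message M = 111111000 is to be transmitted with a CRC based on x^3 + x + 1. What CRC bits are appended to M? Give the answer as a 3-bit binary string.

111

Append 3 zeros: 111111000000. Divide by 1011 (XOR where the leading bit is 1):
  pos 0: 1111 XOR 1011 = 0100
  pos 1: 1001 XOR 1011 = 0010
  pos 3: 1010 XOR 1011 = 0001
  pos 6: 1000 XOR 1011 = 0011
  pos 8: 1100 XOR 1011 = 0111
Remainder (last 3 bits) = 111. This is the CRC / FCS.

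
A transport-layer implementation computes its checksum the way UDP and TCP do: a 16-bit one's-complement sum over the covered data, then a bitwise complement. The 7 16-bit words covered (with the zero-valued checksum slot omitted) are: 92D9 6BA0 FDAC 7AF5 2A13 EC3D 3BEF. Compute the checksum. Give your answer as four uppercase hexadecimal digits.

36A3

One's-complement addition (fold any carry out of bit 15 back into bit 0):
  0x92D9 + 0x6BA0 = 0x0FE79
  0xFE79 + 0xFDAC = 0x1FC25 → wrap carry → 0xFC26
  0xFC26 + 0x7AF5 = 0x1771B → wrap carry → 0x771C
  0x771C + 0x2A13 = 0x0A12F
  0xA12F + 0xEC3D = 0x18D6C → wrap carry → 0x8D6D
  0x8D6D + 0x3BEF = 0x0C95C
One's-complement sum = 0xC95C.
Checksum = ~0xC95C & 0xFFFF = 0x36A3.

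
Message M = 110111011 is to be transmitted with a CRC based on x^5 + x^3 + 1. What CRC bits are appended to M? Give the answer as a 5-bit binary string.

00100

Append 5 zeros: 11011101100000. Divide by 101001 (XOR where the leading bit is 1):
  pos 0: 110111 XOR 101001 = 011110
  pos 1: 111100 XOR 101001 = 010101
  pos 2: 101011 XOR 101001 = 000010
  pos 6: 101000 XOR 101001 = 000001
Remainder (last 5 bits) = 00100. This is the CRC / FCS.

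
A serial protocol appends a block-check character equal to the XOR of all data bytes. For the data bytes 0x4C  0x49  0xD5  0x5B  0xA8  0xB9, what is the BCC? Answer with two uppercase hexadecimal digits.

XOR the bytes together:
  start with 0x4C
  0x4C ⊕ 0x49 = 0x05
  0x05 ⊕ 0xD5 = 0xD0
  0xD0 ⊕ 0x5B = 0x8B
  0x8B ⊕ 0xA8 = 0x23
  0x23 ⊕ 0xB9 = 0x9A

9A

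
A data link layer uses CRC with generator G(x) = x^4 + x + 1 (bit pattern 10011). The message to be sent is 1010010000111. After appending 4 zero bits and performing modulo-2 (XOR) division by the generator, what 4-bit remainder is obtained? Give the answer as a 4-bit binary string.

1100

Append 4 zeros: 10100100001110000. Divide by 10011 (XOR where the leading bit is 1):
  pos 0: 10100 XOR 10011 = 00111
  pos 2: 11110 XOR 10011 = 01101
  pos 3: 11010 XOR 10011 = 01001
  pos 4: 10010 XOR 10011 = 00001
  pos 8: 10111 XOR 10011 = 00100
  pos 10: 10000 XOR 10011 = 00011
Remainder (last 4 bits) = 1100. This is the CRC / FCS.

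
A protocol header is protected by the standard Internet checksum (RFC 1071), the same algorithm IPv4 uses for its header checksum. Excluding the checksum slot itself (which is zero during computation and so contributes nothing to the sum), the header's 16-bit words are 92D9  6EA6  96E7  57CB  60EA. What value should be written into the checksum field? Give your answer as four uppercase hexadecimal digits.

AEE2

One's-complement addition (fold any carry out of bit 15 back into bit 0):
  0x92D9 + 0x6EA6 = 0x1017F → wrap carry → 0x0180
  0x0180 + 0x96E7 = 0x09867
  0x9867 + 0x57CB = 0x0F032
  0xF032 + 0x60EA = 0x1511C → wrap carry → 0x511D
One's-complement sum = 0x511D.
Checksum = ~0x511D & 0xFFFF = 0xAEE2.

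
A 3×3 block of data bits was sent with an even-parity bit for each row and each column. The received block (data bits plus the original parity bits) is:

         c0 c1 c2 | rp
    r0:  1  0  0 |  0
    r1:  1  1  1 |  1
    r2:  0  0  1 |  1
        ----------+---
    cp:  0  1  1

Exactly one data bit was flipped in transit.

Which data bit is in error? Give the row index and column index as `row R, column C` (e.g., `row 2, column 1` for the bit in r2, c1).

row 0, column 2

Recompute each row's even parity and compare to rp:
  r0: data parity 1, sent rp 0 → mismatch
  r1: data parity 1, sent rp 1 → ok
  r2: data parity 1, sent rp 1 → ok
Recompute each column's even parity and compare to cp:
  c0: data parity 0, sent cp 0 → ok
  c1: data parity 1, sent cp 1 → ok
  c2: data parity 0, sent cp 1 → mismatch
Exactly one row (r0) and one column (c2) fail → the flipped bit is at their intersection.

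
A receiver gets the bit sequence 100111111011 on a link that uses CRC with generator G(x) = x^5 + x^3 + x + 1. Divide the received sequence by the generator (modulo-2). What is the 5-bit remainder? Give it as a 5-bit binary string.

00010

Modulo-2 division of 100111111011 by 101011:
  pos 0: 100111 XOR 101011 = 001100
  pos 2: 110011 XOR 101011 = 011000
  pos 3: 110001 XOR 101011 = 011010
  pos 4: 110100 XOR 101011 = 011111
  pos 5: 111111 XOR 101011 = 010100
  pos 6: 101001 XOR 101011 = 000010
Remainder = 00010 (nonzero — an error is detected).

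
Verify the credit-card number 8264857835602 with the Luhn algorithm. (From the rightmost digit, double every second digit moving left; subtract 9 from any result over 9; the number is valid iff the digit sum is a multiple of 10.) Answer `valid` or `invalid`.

invalid

From the right, keep odd positions and double even positions (subtract 9 from any doubled value over 9):
  doubled (positions 2,4,...): 0 1 7 1 8 4 → sum 21
  kept (positions 1,3,...): 2 6 3 7 8 6 8 → sum 40
Total = 61.
61 mod 10 = 1, so the number is invalid.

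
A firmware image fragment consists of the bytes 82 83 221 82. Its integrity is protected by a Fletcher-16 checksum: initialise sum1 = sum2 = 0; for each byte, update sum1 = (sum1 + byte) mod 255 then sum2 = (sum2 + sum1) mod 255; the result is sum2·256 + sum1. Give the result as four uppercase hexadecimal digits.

Running sums (mod 255):
  after byte 0 (82): sum1=82, sum2=82
  after byte 1 (83): sum1=165, sum2=247
  after byte 2 (221): sum1=131, sum2=123
  after byte 3 (82): sum1=213, sum2=81
Checksum = sum2·256 + sum1 = 81·256 + 213 = 20949 = 0x51D5.

51D5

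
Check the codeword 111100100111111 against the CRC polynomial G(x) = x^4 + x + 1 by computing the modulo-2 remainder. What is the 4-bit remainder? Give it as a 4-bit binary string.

Modulo-2 division of 111100100111111 by 10011:
  pos 0: 11110 XOR 10011 = 01101
  pos 1: 11010 XOR 10011 = 01001
  pos 2: 10011 XOR 10011 = 00000
  pos 9: 11111 XOR 10011 = 01100
  pos 10: 11001 XOR 10011 = 01010
Remainder = 1010 (nonzero — an error is detected).

1010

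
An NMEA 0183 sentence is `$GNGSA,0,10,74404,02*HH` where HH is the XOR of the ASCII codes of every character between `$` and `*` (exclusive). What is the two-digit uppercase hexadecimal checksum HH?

5C

XOR the ASCII codes of the payload characters:
  'G' = 0x47 → acc = 0x47
  'N' = 0x4E → acc = 0x09
  'G' = 0x47 → acc = 0x4E
  'S' = 0x53 → acc = 0x1D
  'A' = 0x41 → acc = 0x5C
  ',' = 0x2C → acc = 0x70
  '0' = 0x30 → acc = 0x40
  ',' = 0x2C → acc = 0x6C
  '1' = 0x31 → acc = 0x5D
  '0' = 0x30 → acc = 0x6D
  ',' = 0x2C → acc = 0x41
  '7' = 0x37 → acc = 0x76
  '4' = 0x34 → acc = 0x42
  '4' = 0x34 → acc = 0x76
  '0' = 0x30 → acc = 0x46
  '4' = 0x34 → acc = 0x72
  ',' = 0x2C → acc = 0x5E
  '0' = 0x30 → acc = 0x6E
  '2' = 0x32 → acc = 0x5C
Checksum = 0x5C.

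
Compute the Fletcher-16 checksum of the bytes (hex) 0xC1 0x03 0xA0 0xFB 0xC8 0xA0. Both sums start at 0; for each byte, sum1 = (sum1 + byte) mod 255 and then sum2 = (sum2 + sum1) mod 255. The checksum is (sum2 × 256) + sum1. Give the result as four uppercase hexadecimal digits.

Running sums (mod 255):
  after byte 0 (0xC1): sum1=193, sum2=193
  after byte 1 (0x03): sum1=196, sum2=134
  after byte 2 (0xA0): sum1=101, sum2=235
  after byte 3 (0xFB): sum1=97, sum2=77
  after byte 4 (0xC8): sum1=42, sum2=119
  after byte 5 (0xA0): sum1=202, sum2=66
Checksum = sum2·256 + sum1 = 66·256 + 202 = 17098 = 0x42CA.

42CA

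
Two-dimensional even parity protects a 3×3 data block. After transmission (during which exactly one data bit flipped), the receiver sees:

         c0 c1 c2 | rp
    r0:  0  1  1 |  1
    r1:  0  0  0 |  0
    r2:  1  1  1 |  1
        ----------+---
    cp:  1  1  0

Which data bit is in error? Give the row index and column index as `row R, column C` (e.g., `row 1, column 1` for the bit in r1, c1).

row 0, column 1

Recompute each row's even parity and compare to rp:
  r0: data parity 0, sent rp 1 → mismatch
  r1: data parity 0, sent rp 0 → ok
  r2: data parity 1, sent rp 1 → ok
Recompute each column's even parity and compare to cp:
  c0: data parity 1, sent cp 1 → ok
  c1: data parity 0, sent cp 1 → mismatch
  c2: data parity 0, sent cp 0 → ok
Exactly one row (r0) and one column (c1) fail → the flipped bit is at their intersection.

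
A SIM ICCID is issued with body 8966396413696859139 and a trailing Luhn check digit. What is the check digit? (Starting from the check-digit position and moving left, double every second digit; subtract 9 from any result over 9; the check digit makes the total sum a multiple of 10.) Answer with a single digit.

1

Partial digits right→left: 9 3 1 9 5 8 6 9 6 3 1 4 6 9 3 6 6 9 8
Double every second digit counting from the check-digit position (so the 1st, 3rd, 5th, ... of the partial from the right).
  doubled (with −9 where >9): 9 2 1 3 3 2 3 6 3 7 → sum 39
  kept as-is: 3 9 8 9 3 4 9 6 9 → sum 60
Total = 39 + 60 = 99.
Check digit = (10 − (99 mod 10)) mod 10 = 1.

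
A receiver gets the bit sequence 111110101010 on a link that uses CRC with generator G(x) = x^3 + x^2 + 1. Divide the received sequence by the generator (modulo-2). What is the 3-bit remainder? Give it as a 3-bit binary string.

001

Modulo-2 division of 111110101010 by 1101:
  pos 0: 1111 XOR 1101 = 0010
  pos 2: 1010 XOR 1101 = 0111
  pos 3: 1111 XOR 1101 = 0010
  pos 5: 1001 XOR 1101 = 0100
  pos 6: 1000 XOR 1101 = 0101
  pos 7: 1011 XOR 1101 = 0110
  pos 8: 1100 XOR 1101 = 0001
Remainder = 001 (nonzero — an error is detected).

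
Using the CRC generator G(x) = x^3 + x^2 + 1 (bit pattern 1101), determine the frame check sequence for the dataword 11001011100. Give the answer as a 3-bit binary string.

Append 3 zeros: 11001011100000. Divide by 1101 (XOR where the leading bit is 1):
  pos 0: 1100 XOR 1101 = 0001
  pos 3: 1101 XOR 1101 = 0000
  pos 7: 1100 XOR 1101 = 0001
  pos 10: 1000 XOR 1101 = 0101
Remainder (last 3 bits) = 101. This is the CRC / FCS.

101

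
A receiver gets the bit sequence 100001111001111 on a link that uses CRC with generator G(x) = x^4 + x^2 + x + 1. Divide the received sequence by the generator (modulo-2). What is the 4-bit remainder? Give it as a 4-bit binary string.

Modulo-2 division of 100001111001111 by 10111:
  pos 0: 10000 XOR 10111 = 00111
  pos 2: 11111 XOR 10111 = 01000
  pos 3: 10001 XOR 10111 = 00110
  pos 5: 11010 XOR 10111 = 01101
  pos 6: 11010 XOR 10111 = 01101
  pos 7: 11011 XOR 10111 = 01100
  pos 8: 11001 XOR 10111 = 01110
  pos 9: 11101 XOR 10111 = 01010
  pos 10: 10101 XOR 10111 = 00010
Remainder = 0010 (nonzero — an error is detected).

0010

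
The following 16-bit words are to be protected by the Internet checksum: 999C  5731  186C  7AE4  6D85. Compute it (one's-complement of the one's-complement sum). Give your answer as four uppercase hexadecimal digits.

One's-complement addition (fold any carry out of bit 15 back into bit 0):
  0x999C + 0x5731 = 0x0F0CD
  0xF0CD + 0x186C = 0x10939 → wrap carry → 0x093A
  0x093A + 0x7AE4 = 0x0841E
  0x841E + 0x6D85 = 0x0F1A3
One's-complement sum = 0xF1A3.
Checksum = ~0xF1A3 & 0xFFFF = 0x0E5C.

0E5C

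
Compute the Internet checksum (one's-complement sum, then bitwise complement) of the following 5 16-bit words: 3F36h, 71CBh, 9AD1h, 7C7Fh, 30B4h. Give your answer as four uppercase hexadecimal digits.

One's-complement addition (fold any carry out of bit 15 back into bit 0):
  0x3F36 + 0x71CB = 0x0B101
  0xB101 + 0x9AD1 = 0x14BD2 → wrap carry → 0x4BD3
  0x4BD3 + 0x7C7F = 0x0C852
  0xC852 + 0x30B4 = 0x0F906
One's-complement sum = 0xF906.
Checksum = ~0xF906 & 0xFFFF = 0x06F9.

06F9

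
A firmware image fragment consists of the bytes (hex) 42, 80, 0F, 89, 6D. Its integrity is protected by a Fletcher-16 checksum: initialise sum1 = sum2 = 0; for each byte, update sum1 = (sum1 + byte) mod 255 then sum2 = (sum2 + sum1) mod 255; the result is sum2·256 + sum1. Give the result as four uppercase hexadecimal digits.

Running sums (mod 255):
  after byte 0 (42): sum1=66, sum2=66
  after byte 1 (80): sum1=194, sum2=5
  after byte 2 (0F): sum1=209, sum2=214
  after byte 3 (89): sum1=91, sum2=50
  after byte 4 (6D): sum1=200, sum2=250
Checksum = sum2·256 + sum1 = 250·256 + 200 = 64200 = 0xFAC8.

FAC8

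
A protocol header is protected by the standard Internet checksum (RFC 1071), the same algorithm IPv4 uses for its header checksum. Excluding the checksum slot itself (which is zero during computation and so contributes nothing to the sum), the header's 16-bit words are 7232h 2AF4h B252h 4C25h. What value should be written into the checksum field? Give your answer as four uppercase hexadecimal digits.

One's-complement addition (fold any carry out of bit 15 back into bit 0):
  0x7232 + 0x2AF4 = 0x09D26
  0x9D26 + 0xB252 = 0x14F78 → wrap carry → 0x4F79
  0x4F79 + 0x4C25 = 0x09B9E
One's-complement sum = 0x9B9E.
Checksum = ~0x9B9E & 0xFFFF = 0x6461.

6461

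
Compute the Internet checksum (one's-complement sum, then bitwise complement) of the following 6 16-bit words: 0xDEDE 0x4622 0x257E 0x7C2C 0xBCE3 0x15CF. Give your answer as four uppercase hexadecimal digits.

66A1

One's-complement addition (fold any carry out of bit 15 back into bit 0):
  0xDEDE + 0x4622 = 0x12500 → wrap carry → 0x2501
  0x2501 + 0x257E = 0x04A7F
  0x4A7F + 0x7C2C = 0x0C6AB
  0xC6AB + 0xBCE3 = 0x1838E → wrap carry → 0x838F
  0x838F + 0x15CF = 0x0995E
One's-complement sum = 0x995E.
Checksum = ~0x995E & 0xFFFF = 0x66A1.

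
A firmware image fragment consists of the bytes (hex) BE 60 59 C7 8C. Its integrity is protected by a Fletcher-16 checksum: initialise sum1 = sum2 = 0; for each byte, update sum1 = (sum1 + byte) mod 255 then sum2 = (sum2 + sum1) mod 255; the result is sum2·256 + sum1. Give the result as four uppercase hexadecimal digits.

63CC

Running sums (mod 255):
  after byte 0 (BE): sum1=190, sum2=190
  after byte 1 (60): sum1=31, sum2=221
  after byte 2 (59): sum1=120, sum2=86
  after byte 3 (C7): sum1=64, sum2=150
  after byte 4 (8C): sum1=204, sum2=99
Checksum = sum2·256 + sum1 = 99·256 + 204 = 25548 = 0x63CC.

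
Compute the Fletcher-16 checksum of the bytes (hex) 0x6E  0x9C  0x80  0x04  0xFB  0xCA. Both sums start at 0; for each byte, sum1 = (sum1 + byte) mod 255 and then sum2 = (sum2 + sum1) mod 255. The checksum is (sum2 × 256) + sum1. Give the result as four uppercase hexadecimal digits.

Running sums (mod 255):
  after byte 0 (0x6E): sum1=110, sum2=110
  after byte 1 (0x9C): sum1=11, sum2=121
  after byte 2 (0x80): sum1=139, sum2=5
  after byte 3 (0x04): sum1=143, sum2=148
  after byte 4 (0xFB): sum1=139, sum2=32
  after byte 5 (0xCA): sum1=86, sum2=118
Checksum = sum2·256 + sum1 = 118·256 + 86 = 30294 = 0x7656.

7656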